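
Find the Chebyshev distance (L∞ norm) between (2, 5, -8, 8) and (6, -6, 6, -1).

max(|x_i - y_i|) = max(|2 - 6|, |5 - (-6)|, |-8 - 6|, |8 - (-1)|) = max(4, 11, 14, 9) = 14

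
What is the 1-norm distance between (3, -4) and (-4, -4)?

Σ|x_i - y_i| = |3 - (-4)| + |-4 - (-4)| = 7 + 0 = 7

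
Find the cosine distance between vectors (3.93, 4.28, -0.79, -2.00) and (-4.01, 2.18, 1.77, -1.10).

With u = (3.93, 4.28, -0.79, -2.00), v = (-4.01, 2.18, 1.77, -1.10):
u·v = 3.93·(-4.01) + 4.28·2.18 + (-0.79)·1.77 + (-2)·(-1.1) = (-15.7593) + 9.3304 + (-1.3983) + 2.2 = -5.6272.
|u| = √(3.93² + 4.28² + (-0.79)² + (-2)²) = √(15.4449 + 18.3184 + 0.6241 + 4) = √38.3874, |v| = √((-4.01)² + 2.18² + 1.77² + (-1.1)²) = √(16.0801 + 4.7524 + 3.1329 + 1.21) = √25.1754.
cos θ = (u·v)/(|u||v|) = -5.6272/(√38.3874·√25.1754) ≈ -0.181
Cosine distance = 1 - cos θ ≈ 1 - (-0.181) = 1.181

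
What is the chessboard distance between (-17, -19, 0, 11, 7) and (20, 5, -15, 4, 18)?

max(|x_i - y_i|) = max(|-17 - 20|, |-19 - 5|, |0 - (-15)|, |11 - 4|, |7 - 18|) = max(37, 24, 15, 7, 11) = 37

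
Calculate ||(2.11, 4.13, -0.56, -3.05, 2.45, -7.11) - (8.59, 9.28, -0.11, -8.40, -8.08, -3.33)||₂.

√(Σ(x_i - y_i)²) = √((2.11 - 8.59)² + (4.13 - 9.28)² + (-0.56 - (-0.11))² + (-3.05 - (-8.4))² + (2.45 - (-8.08))² + (-7.11 - (-3.33))²)
= √((-6.48)² + (-5.15)² + (-0.45)² + 5.35² + 10.53² + (-3.78)²) = √(41.9904 + 26.5225 + 0.2025 + 28.6225 + 110.8809 + 14.2884) = √222.5072 ≈ 14.9167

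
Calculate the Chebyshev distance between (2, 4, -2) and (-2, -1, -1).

max(|x_i - y_i|) = max(|2 - (-2)|, |4 - (-1)|, |-2 - (-1)|) = max(4, 5, 1) = 5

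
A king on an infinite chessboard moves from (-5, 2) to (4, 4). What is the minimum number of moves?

max(|x_i - y_i|) = max(|-5 - 4|, |2 - 4|) = max(9, 2) = 9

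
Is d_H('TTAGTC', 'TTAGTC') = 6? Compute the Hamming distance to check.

Differing positions: none. Hamming distance = 0, so the claim that d_H = 6 is false.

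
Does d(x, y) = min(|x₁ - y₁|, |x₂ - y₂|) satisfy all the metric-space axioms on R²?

No. d fails identity of indiscernibles: take x = (0, 0) and y = (0, 9). Then d(x,y) = min(|0 - 0|, |0 - 9|) = min(0, 9) = 0, yet x ≠ y.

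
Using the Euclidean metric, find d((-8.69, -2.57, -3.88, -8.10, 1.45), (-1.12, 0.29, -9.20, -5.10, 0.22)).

√(Σ(x_i - y_i)²) = √((-8.69 - (-1.12))² + (-2.57 - 0.29)² + (-3.88 - (-9.2))² + (-8.1 - (-5.1))² + (1.45 - 0.22)²)
= √((-7.57)² + (-2.86)² + 5.32² + (-3)² + 1.23²) = √(57.3049 + 8.1796 + 28.3024 + 9 + 1.5129) = √104.2998 ≈ 10.2127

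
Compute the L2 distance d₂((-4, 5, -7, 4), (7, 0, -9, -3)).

√(Σ(x_i - y_i)²) = √((-4 - 7)² + (5 - 0)² + (-7 - (-9))² + (4 - (-3))²)
= √((-11)² + 5² + 2² + 7²) = √(121 + 25 + 4 + 49) = √199 ≈ 14.1067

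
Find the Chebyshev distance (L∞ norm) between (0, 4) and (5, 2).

max(|x_i - y_i|) = max(|0 - 5|, |4 - 2|) = max(5, 2) = 5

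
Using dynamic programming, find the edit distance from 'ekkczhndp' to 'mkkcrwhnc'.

Let D[i][j] be the edit distance between the first i characters of 'ekkczhndp' and the first j characters of 'mkkcrwhnc', with D[i][0] = i, D[0][j] = j, and D[i][j] = D[i-1][j-1] if the characters match, else 1 + min(D[i-1][j], D[i][j-1], D[i-1][j-1]). Filling the table (rows: prefixes of 'ekkczhndp', columns: prefixes of 'mkkcrwhnc'):
     ε  m  k  k  c  r  w  h  n  c
  ε  0  1  2  3  4  5  6  7  8  9
  e  1  1  2  3  4  5  6  7  8  9
  k  2  2  1  2  3  4  5  6  7  8
  k  3  3  2  1  2  3  4  5  6  7
  c  4  4  3  2  1  2  3  4  5  6
  z  5  5  4  3  2  2  3  4  5  6
  h  6  6  5  4  3  3  3  3  4  5
  n  7  7  6  5  4  4  4  4  3  4
  d  8  8  7  6  5  5  5  5  4  4
  p  9  9  8  7  6  6  6  6  5  5
The bottom-right entry gives D[9][9] = 5, so no sequence of fewer than 5 edits works. Backtracking through the table gives one optimal edit sequence (5 edits):
  ekkczhndp → mkkczhndp (sub e→m @1)
  mkkczhndp → mkkcrzhndp (ins r @5)
  mkkcrzhndp → mkkcrwhndp (sub z→w @6)
  mkkcrwhndp → mkkcrwhnp (del d @9)
  mkkcrwhnp → mkkcrwhnc (sub p→c @9)
Edit distance = 5.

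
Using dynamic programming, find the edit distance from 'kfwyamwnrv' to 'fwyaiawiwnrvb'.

Let D[i][j] be the edit distance between the first i characters of 'kfwyamwnrv' and the first j characters of 'fwyaiawiwnrvb', with D[i][0] = i, D[0][j] = j, and D[i][j] = D[i-1][j-1] if the characters match, else 1 + min(D[i-1][j], D[i][j-1], D[i-1][j-1]). Filling the table (rows: prefixes of 'kfwyamwnrv', columns: prefixes of 'fwyaiawiwnrvb'):
     ε  f  w  y  a  i  a  w  i  w  n  r  v  b
  ε  0  1  2  3  4  5  6  7  8  9 10 11 12 13
  k  1  1  2  3  4  5  6  7  8  9 10 11 12 13
  f  2  1  2  3  4  5  6  7  8  9 10 11 12 13
  w  3  2  1  2  3  4  5  6  7  8  9 10 11 12
  y  4  3  2  1  2  3  4  5  6  7  8  9 10 11
  a  5  4  3  2  1  2  3  4  5  6  7  8  9 10
  m  6  5  4  3  2  2  3  4  5  6  7  8  9 10
  w  7  6  5  4  3  3  3  3  4  5  6  7  8  9
  n  8  7  6  5  4  4  4  4  4  5  5  6  7  8
  r  9  8  7  6  5  5  5  5  5  5  6  5  6  7
  v 10  9  8  7  6  6  6  6  6  6  6  6  5  6
The bottom-right entry gives D[10][13] = 6, so no sequence of fewer than 6 edits works. Backtracking through the table gives one optimal edit sequence (6 edits):
  kfwyamwnrv → fwyamwnrv (del k @1)
  fwyamwnrv → fwyaamwnrv (ins a @4)
  fwyaamwnrv → fwyaiamwnrv (ins i @5)
  fwyaiamwnrv → fwyaiawmwnrv (ins w @7)
  fwyaiawmwnrv → fwyaiawiwnrv (sub m→i @8)
  fwyaiawiwnrv → fwyaiawiwnrvb (ins b @13)
Edit distance = 6.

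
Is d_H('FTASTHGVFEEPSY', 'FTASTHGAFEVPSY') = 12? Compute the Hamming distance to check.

Differing positions: 8, 11. Hamming distance = 2, so the claim that d_H = 12 is false.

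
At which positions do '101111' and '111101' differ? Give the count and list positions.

Differing positions: 2, 5. Hamming distance = 2.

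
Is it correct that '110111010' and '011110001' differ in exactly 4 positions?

Differing positions: 1, 3, 6, 8, 9. Hamming distance = 5, so the claim that d_H = 4 is false.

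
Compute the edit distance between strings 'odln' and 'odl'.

Let D[i][j] be the edit distance between the first i characters of 'odln' and the first j characters of 'odl', with D[i][0] = i, D[0][j] = j, and D[i][j] = D[i-1][j-1] if the characters match, else 1 + min(D[i-1][j], D[i][j-1], D[i-1][j-1]). Filling the table (rows: prefixes of 'odln', columns: prefixes of 'odl'):
     ε  o  d  l
  ε  0  1  2  3
  o  1  0  1  2
  d  2  1  0  1
  l  3  2  1  0
  n  4  3  2  1
The bottom-right entry gives D[4][3] = 1, so no sequence of fewer than 1 edit works. Backtracking through the table gives one optimal edit sequence (1 edit):
  odln → odl (del n @4)
Edit distance = 1.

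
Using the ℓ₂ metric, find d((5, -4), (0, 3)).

√(Σ(x_i - y_i)²) = √((5 - 0)² + (-4 - 3)²)
= √(5² + (-7)²) = √(25 + 49) = √74 ≈ 8.6023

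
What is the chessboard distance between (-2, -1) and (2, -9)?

max(|x_i - y_i|) = max(|-2 - 2|, |-1 - (-9)|) = max(4, 8) = 8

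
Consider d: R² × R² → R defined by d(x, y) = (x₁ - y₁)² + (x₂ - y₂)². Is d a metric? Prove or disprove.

No. The squared Euclidean distance fails the triangle inequality. Counterexample: x = (0, 0), y = (2, 4), z = (4, 8). d(x,z) = 4² + 8² = 80, but d(x,y) + d(y,z) = (2² + 4²) + (2² + 4²) = 20 + 20 = 40. Since 80 > 40, the triangle inequality is violated. (Note: √d, the ordinary Euclidean distance, IS a metric.)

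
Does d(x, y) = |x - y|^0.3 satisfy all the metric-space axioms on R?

Yes. With 0 < p = 0.3 ≤ 1, d(x,y) = |x-y|^0.3 is a metric on R. Non-negativity and symmetry are immediate; |x-y|^0.3 = 0 ⟺ |x-y| = 0 ⟺ x = y. For the triangle inequality, the function t ↦ t^0.3 is subadditive on [0,∞) when p ≤ 1, so |x-z|^0.3 ≤ (|x-y| + |y-z|)^0.3 ≤ |x-y|^0.3 + |y-z|^0.3.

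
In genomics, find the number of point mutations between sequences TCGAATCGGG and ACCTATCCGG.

Differing positions: 1, 3, 4, 8. Hamming distance = 4.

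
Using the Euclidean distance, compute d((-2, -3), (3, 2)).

(Σ|x_i - y_i|^2)^(1/2) = (|-2 - 3|^2 + |-3 - 2|^2)^(1/2)
= (5^2 + 5^2)^(1/2) = (25 + 25)^(1/2) = (50)^(1/2) ≈ 7.0711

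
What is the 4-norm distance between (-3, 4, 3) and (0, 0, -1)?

(Σ|x_i - y_i|^4)^(1/4) = (|-3 - 0|^4 + |4 - 0|^4 + |3 - (-1)|^4)^(1/4)
= (3^4 + 4^4 + 4^4)^(1/4) = (81 + 256 + 256)^(1/4) = (593)^(1/4) ≈ 4.9347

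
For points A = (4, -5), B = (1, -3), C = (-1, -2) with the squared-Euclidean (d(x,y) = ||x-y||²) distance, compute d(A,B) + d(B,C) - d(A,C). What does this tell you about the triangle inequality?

d(A,B) = 3² + 2² = 13, d(B,C) = 2² + 1² = 5, d(A,C) = 5² + 3² = 34.
d(A,B) + d(B,C) - d(A,C) = 13 + 5 - 34 = 18 - 34 = -16. This is < 0, so the triangle inequality FAILS for these points (squared-Euclidean is not a metric).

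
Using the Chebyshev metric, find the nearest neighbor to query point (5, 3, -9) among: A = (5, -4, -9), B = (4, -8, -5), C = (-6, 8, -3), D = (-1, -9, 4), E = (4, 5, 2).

Distances: d(A) = 7, d(B) = 11, d(C) = 11, d(D) = 13, d(E) = 11. Nearest: A = (5, -4, -9) with distance 7.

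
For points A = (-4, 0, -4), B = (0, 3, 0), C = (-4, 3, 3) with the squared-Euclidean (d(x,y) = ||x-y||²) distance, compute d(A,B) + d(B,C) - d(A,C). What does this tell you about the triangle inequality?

d(A,B) = 4² + 3² + 4² = 41, d(B,C) = 4² + 0² + 3² = 25, d(A,C) = 0² + 3² + 7² = 58.
d(A,B) + d(B,C) - d(A,C) = 41 + 25 - 58 = 66 - 58 = 8. This is ≥ 0, so the triangle inequality holds for these points.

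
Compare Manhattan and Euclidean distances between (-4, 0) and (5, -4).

L1 = |-4 - 5| + |0 - (-4)| = 9 + 4 = 13
L2 = √(9² + 4²) = √97 ≈ 9.8489
L1 ≥ L2 always (equality iff movement is along one axis); L1 > L2 here.
Ratio L1/L2 = 13/√97 ≈ 1.32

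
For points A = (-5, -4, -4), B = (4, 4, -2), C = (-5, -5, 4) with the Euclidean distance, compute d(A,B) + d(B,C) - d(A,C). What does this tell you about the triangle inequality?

d(A,B) = √(9² + 8² + 2²) = √149 ≈ 12.2066, d(B,C) = √(9² + 9² + 6²) = √198 ≈ 14.0712, d(A,C) = √(0² + 1² + 8²) = √65 ≈ 8.0623.
d(A,B) + d(B,C) - d(A,C) = 12.2066 + 14.0712 - 8.0623 = 26.2778 - 8.0623 = 18.2155 (to 4 decimal places). This is ≥ 0, so the triangle inequality holds for these points.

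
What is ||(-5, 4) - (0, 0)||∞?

max(|x_i - y_i|) = max(|-5 - 0|, |4 - 0|) = max(5, 4) = 5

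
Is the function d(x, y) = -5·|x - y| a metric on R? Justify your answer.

No. With c = -5 < 0, d fails non-negativity: d(9, 12) = -5·|9 - 12| = -5·3 = -15 < 0.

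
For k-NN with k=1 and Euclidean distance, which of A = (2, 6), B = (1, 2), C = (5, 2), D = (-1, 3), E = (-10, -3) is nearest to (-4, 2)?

Distances: d(A) ≈ 7.2111, d(B) = 5, d(C) = 9, d(D) ≈ 3.1623, d(E) ≈ 7.8102. Nearest: D = (-1, 3) with distance 3.1623.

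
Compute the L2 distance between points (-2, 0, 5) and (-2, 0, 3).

(Σ|x_i - y_i|^2)^(1/2) = (|-2 - (-2)|^2 + |0 - 0|^2 + |5 - 3|^2)^(1/2)
= (0^2 + 0^2 + 2^2)^(1/2) = (0 + 0 + 4)^(1/2) = (4)^(1/2) = 2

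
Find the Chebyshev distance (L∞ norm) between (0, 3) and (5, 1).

max(|x_i - y_i|) = max(|0 - 5|, |3 - 1|) = max(5, 2) = 5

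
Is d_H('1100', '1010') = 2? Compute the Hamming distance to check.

Differing positions: 2, 3. Hamming distance = 2, so the claim is true.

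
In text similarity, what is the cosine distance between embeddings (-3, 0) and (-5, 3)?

With u = (-3, 0), v = (-5, 3):
u·v = (-3)·(-5) + 0·3 = 15 + 0 = 15.
|u| = √((-3)² + 0²) = √9, |v| = √((-5)² + 3²) = √34, so |u||v| = √(9·34) = √306.
cos θ = (u·v)/(|u||v|) = 15/√306 ≈ 0.8575
Cosine distance = 1 - cos θ ≈ 1 - 0.8575 = 0.1425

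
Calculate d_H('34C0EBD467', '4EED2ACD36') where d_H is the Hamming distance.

Differing positions: 1, 2, 3, 4, 5, 6, 7, 8, 9, 10. Hamming distance = 10.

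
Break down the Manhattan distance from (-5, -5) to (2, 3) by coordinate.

Σ|x_i - y_i| = |-5 - 2| + |-5 - 3| = 7 + 8 = 15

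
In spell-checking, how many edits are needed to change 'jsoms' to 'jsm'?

Let D[i][j] be the edit distance between the first i characters of 'jsoms' and the first j characters of 'jsm', with D[i][0] = i, D[0][j] = j, and D[i][j] = D[i-1][j-1] if the characters match, else 1 + min(D[i-1][j], D[i][j-1], D[i-1][j-1]). Filling the table (rows: prefixes of 'jsoms', columns: prefixes of 'jsm'):
     ε  j  s  m
  ε  0  1  2  3
  j  1  0  1  2
  s  2  1  0  1
  o  3  2  1  1
  m  4  3  2  1
  s  5  4  3  2
The bottom-right entry gives D[5][3] = 2, so no sequence of fewer than 2 edits works. Backtracking through the table gives one optimal edit sequence (2 edits):
  jsoms → jsms (del o @3)
  jsms → jsm (del s @4)
Edit distance = 2.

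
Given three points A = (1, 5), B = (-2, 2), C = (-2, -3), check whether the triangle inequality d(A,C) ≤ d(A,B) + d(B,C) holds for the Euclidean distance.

d(A,B) = √(3² + 3²) = √18 ≈ 4.2426, d(B,C) = √(0² + 5²) = √25 = 5, d(A,C) = √(3² + 8²) = √73 ≈ 8.544.
d(A,C) ≈ 8.544 ≤ 4.2426 + 5 = 9.2426. Triangle inequality is satisfied.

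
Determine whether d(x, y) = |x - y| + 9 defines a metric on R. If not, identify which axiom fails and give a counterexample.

No. d fails identity of indiscernibles (specifically d(x,x) = 0): d(1, 1) = |1 - 1| + 9 = 0 + 9 = 9 ≠ 0.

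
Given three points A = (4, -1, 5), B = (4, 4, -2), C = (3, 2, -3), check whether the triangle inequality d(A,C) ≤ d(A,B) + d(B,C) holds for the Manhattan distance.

d(A,B) = 0 + 5 + 7 = 12, d(B,C) = 1 + 2 + 1 = 4, d(A,C) = 1 + 3 + 8 = 12.
d(A,C) = 12 ≤ 12 + 4 = 16. Triangle inequality is satisfied.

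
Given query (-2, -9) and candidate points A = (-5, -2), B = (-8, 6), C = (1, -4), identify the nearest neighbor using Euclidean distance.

Distances: d(A) ≈ 7.6158, d(B) ≈ 16.1555, d(C) ≈ 5.831. Nearest: C = (1, -4) with distance 5.831.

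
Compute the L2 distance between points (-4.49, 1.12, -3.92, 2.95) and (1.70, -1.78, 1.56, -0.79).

(Σ|x_i - y_i|^2)^(1/2) = (|-4.49 - 1.7|^2 + |1.12 - (-1.78)|^2 + |-3.92 - 1.56|^2 + |2.95 - (-0.79)|^2)^(1/2)
= (6.19^2 + 2.9^2 + 5.48^2 + 3.74^2)^(1/2) = (38.3161 + 8.41 + 30.0304 + 13.9876)^(1/2) = (90.7441)^(1/2) ≈ 9.526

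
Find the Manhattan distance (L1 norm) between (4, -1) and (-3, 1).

Σ|x_i - y_i| = |4 - (-3)| + |-1 - 1| = 7 + 2 = 9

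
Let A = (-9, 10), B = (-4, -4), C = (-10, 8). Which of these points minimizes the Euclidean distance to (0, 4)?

Distances: d(A) ≈ 10.8167, d(B) ≈ 8.9443, d(C) ≈ 10.7703. Nearest: B = (-4, -4) with distance 8.9443.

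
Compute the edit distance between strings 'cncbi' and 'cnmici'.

Let D[i][j] be the edit distance between the first i characters of 'cncbi' and the first j characters of 'cnmici', with D[i][0] = i, D[0][j] = j, and D[i][j] = D[i-1][j-1] if the characters match, else 1 + min(D[i-1][j], D[i][j-1], D[i-1][j-1]). Filling the table (rows: prefixes of 'cncbi', columns: prefixes of 'cnmici'):
     ε  c  n  m  i  c  i
  ε  0  1  2  3  4  5  6
  c  1  0  1  2  3  4  5
  n  2  1  0  1  2  3  4
  c  3  2  1  1  2  2  3
  b  4  3  2  2  2  3  3
  i  5  4  3  3  2  3  3
The bottom-right entry gives D[5][6] = 3, so no sequence of fewer than 3 edits works. Backtracking through the table gives one optimal edit sequence (3 edits):
  cncbi → cnmcbi (ins m @3)
  cnmcbi → cnmibi (sub c→i @4)
  cnmibi → cnmici (sub b→c @5)
Edit distance = 3.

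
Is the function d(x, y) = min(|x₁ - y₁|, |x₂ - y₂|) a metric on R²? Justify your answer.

No. d fails identity of indiscernibles: take x = (5, 0) and y = (5, 5). Then d(x,y) = min(|5 - 5|, |0 - 5|) = min(0, 5) = 0, yet x ≠ y.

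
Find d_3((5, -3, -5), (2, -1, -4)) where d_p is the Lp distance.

(Σ|x_i - y_i|^3)^(1/3) = (|5 - 2|^3 + |-3 - (-1)|^3 + |-5 - (-4)|^3)^(1/3)
= (3^3 + 2^3 + 1^3)^(1/3) = (27 + 8 + 1)^(1/3) = (36)^(1/3) ≈ 3.3019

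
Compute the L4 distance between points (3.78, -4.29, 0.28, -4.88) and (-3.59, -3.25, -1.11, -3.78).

(Σ|x_i - y_i|^4)^(1/4) = (|3.78 - (-3.59)|^4 + |-4.29 - (-3.25)|^4 + |0.28 - (-1.11)|^4 + |-4.88 - (-3.78)|^4)^(1/4)
= (7.37^4 + 1.04^4 + 1.39^4 + 1.1^4)^(1/4) ≈ (2950.3256 + 1.1699 + 3.733 + 1.4641)^(1/4) = (2956.6926)^(1/4) ≈ 7.374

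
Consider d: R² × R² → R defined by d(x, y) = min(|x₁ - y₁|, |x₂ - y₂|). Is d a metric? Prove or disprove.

No. d fails identity of indiscernibles: take x = (4, 0) and y = (4, 5). Then d(x,y) = min(|4 - 4|, |0 - 5|) = min(0, 5) = 0, yet x ≠ y.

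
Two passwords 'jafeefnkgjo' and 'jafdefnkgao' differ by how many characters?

Differing positions: 4, 10. Hamming distance = 2.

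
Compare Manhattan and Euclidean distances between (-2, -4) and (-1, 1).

L1 = |-2 - (-1)| + |-4 - 1| = 1 + 5 = 6
L2 = √(1² + 5²) = √26 ≈ 5.099
L1 ≥ L2 always (equality iff movement is along one axis); L1 > L2 here.
Ratio L1/L2 = 6/√26 ≈ 1.1767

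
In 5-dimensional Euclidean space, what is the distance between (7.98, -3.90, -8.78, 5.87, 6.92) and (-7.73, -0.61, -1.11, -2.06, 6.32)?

√(Σ(x_i - y_i)²) = √((7.98 - (-7.73))² + (-3.9 - (-0.61))² + (-8.78 - (-1.11))² + (5.87 - (-2.06))² + (6.92 - 6.32)²)
= √(15.71² + (-3.29)² + (-7.67)² + 7.93² + 0.6²) = √(246.8041 + 10.8241 + 58.8289 + 62.8849 + 0.36) = √379.702 ≈ 19.4859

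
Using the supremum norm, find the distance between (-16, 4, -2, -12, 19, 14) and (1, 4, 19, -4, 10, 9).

max(|x_i - y_i|) = max(|-16 - 1|, |4 - 4|, |-2 - 19|, |-12 - (-4)|, |19 - 10|, |14 - 9|) = max(17, 0, 21, 8, 9, 5) = 21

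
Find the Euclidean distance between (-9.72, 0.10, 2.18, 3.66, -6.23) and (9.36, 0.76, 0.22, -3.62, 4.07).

√(Σ(x_i - y_i)²) = √((-9.72 - 9.36)² + (0.1 - 0.76)² + (2.18 - 0.22)² + (3.66 - (-3.62))² + (-6.23 - 4.07)²)
= √((-19.08)² + (-0.66)² + 1.96² + 7.28² + (-10.3)²) = √(364.0464 + 0.4356 + 3.8416 + 52.9984 + 106.09) = √527.412 ≈ 22.9655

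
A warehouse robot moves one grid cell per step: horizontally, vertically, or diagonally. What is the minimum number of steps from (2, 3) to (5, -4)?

max(|x_i - y_i|) = max(|2 - 5|, |3 - (-4)|) = max(3, 7) = 7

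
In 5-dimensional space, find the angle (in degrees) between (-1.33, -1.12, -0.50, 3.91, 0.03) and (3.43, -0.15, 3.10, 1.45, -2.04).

With u = (-1.33, -1.12, -0.50, 3.91, 0.03), v = (3.43, -0.15, 3.10, 1.45, -2.04):
u·v = (-1.33)·3.43 + (-1.12)·(-0.15) + (-0.5)·3.1 + 3.91·1.45 + 0.03·(-2.04) = (-4.5619) + 0.168 + (-1.55) + 5.6695 + (-0.0612) = -0.3356.
|u| = √((-1.33)² + (-1.12)² + (-0.5)² + 3.91² + 0.03²) = √(1.7689 + 1.2544 + 0.25 + 15.2881 + 0.0009) = √18.5623, |v| = √(3.43² + (-0.15)² + 3.1² + 1.45² + (-2.04)²) = √(11.7649 + 0.0225 + 9.61 + 2.1025 + 4.1616) = √27.6615.
cos θ = (u·v)/(|u||v|) = -0.3356/(√18.5623·√27.6615) ≈ -0.01481
θ = arccos(-0.01481) ≈ 90.85°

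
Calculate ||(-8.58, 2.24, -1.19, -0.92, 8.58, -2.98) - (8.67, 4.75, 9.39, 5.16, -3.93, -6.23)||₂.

√(Σ(x_i - y_i)²) = √((-8.58 - 8.67)² + (2.24 - 4.75)² + (-1.19 - 9.39)² + (-0.92 - 5.16)² + (8.58 - (-3.93))² + (-2.98 - (-6.23))²)
= √((-17.25)² + (-2.51)² + (-10.58)² + (-6.08)² + 12.51² + 3.25²) = √(297.5625 + 6.3001 + 111.9364 + 36.9664 + 156.5001 + 10.5625) = √619.828 ≈ 24.8963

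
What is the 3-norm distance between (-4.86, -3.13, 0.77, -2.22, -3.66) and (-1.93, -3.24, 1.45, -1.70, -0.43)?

(Σ|x_i - y_i|^3)^(1/3) = (|-4.86 - (-1.93)|^3 + |-3.13 - (-3.24)|^3 + |0.77 - 1.45|^3 + |-2.22 - (-1.7)|^3 + |-3.66 - (-0.43)|^3)^(1/3)
= (2.93^3 + 0.11^3 + 0.68^3 + 0.52^3 + 3.23^3)^(1/3) ≈ (25.1538 + 0.0013 + 0.3144 + 0.1406 + 33.6983)^(1/3) = (59.3084)^(1/3) ≈ 3.8998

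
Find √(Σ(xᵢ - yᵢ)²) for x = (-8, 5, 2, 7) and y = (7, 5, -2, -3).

√(Σ(x_i - y_i)²) = √((-8 - 7)² + (5 - 5)² + (2 - (-2))² + (7 - (-3))²)
= √((-15)² + 0² + 4² + 10²) = √(225 + 0 + 16 + 100) = √341 ≈ 18.4662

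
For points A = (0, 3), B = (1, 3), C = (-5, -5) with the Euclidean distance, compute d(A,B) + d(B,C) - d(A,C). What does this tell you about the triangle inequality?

d(A,B) = √(1² + 0²) = √1 = 1, d(B,C) = √(6² + 8²) = √100 = 10, d(A,C) = √(5² + 8²) = √89 ≈ 9.434.
d(A,B) + d(B,C) - d(A,C) = 1 + 10 - 9.434 = 11 - 9.434 = 1.566 (to 4 decimal places). This is ≥ 0, so the triangle inequality holds for these points.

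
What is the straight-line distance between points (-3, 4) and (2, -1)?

√(Σ(x_i - y_i)²) = √((-3 - 2)² + (4 - (-1))²)
= √((-5)² + 5²) = √(25 + 25) = √50 ≈ 7.0711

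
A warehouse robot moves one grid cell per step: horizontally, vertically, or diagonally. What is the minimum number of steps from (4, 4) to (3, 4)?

max(|x_i - y_i|) = max(|4 - 3|, |4 - 4|) = max(1, 0) = 1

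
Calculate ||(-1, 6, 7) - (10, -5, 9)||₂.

√(Σ(x_i - y_i)²) = √((-1 - 10)² + (6 - (-5))² + (7 - 9)²)
= √((-11)² + 11² + (-2)²) = √(121 + 121 + 4) = √246 ≈ 15.6844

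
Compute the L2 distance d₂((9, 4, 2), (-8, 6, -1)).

√(Σ(x_i - y_i)²) = √((9 - (-8))² + (4 - 6)² + (2 - (-1))²)
= √(17² + (-2)² + 3²) = √(289 + 4 + 9) = √302 ≈ 17.3781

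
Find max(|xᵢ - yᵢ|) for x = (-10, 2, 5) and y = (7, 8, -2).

max(|x_i - y_i|) = max(|-10 - 7|, |2 - 8|, |5 - (-2)|) = max(17, 6, 7) = 17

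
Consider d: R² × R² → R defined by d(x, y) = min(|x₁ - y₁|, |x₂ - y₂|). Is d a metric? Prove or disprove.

No. d fails identity of indiscernibles: take x = (1, 0) and y = (1, 4). Then d(x,y) = min(|1 - 1|, |0 - 4|) = min(0, 4) = 0, yet x ≠ y.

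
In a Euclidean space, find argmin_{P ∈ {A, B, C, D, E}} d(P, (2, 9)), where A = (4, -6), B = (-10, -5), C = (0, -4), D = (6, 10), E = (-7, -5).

Distances: d(A) ≈ 15.1327, d(B) ≈ 18.4391, d(C) ≈ 13.1529, d(D) ≈ 4.1231, d(E) ≈ 16.6433. Nearest: D = (6, 10) with distance 4.1231.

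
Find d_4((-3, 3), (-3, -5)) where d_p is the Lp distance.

(Σ|x_i - y_i|^4)^(1/4) = (|-3 - (-3)|^4 + |3 - (-5)|^4)^(1/4)
= (0^4 + 8^4)^(1/4) = (0 + 4096)^(1/4) = (4096)^(1/4) = 8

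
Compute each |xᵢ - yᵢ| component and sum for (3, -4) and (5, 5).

Σ|x_i - y_i| = |3 - 5| + |-4 - 5| = 2 + 9 = 11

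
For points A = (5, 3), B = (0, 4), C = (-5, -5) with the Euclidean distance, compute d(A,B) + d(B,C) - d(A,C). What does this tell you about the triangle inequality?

d(A,B) = √(5² + 1²) = √26 ≈ 5.099, d(B,C) = √(5² + 9²) = √106 ≈ 10.2956, d(A,C) = √(10² + 8²) = √164 ≈ 12.8062.
d(A,B) + d(B,C) - d(A,C) = 5.099 + 10.2956 - 12.8062 = 15.3946 - 12.8062 = 2.5884 (to 4 decimal places). This is ≥ 0, so the triangle inequality holds for these points.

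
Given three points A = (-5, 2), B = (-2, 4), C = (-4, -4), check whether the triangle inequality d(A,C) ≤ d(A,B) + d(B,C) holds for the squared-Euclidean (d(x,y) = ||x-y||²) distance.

d(A,B) = 3² + 2² = 13, d(B,C) = 2² + 8² = 68, d(A,C) = 1² + 6² = 37.
d(A,C) = 37 ≤ 13 + 68 = 81. Triangle inequality is satisfied.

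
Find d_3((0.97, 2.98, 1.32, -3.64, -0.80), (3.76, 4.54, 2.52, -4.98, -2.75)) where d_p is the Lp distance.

(Σ|x_i - y_i|^3)^(1/3) = (|0.97 - 3.76|^3 + |2.98 - 4.54|^3 + |1.32 - 2.52|^3 + |-3.64 - (-4.98)|^3 + |-0.8 - (-2.75)|^3)^(1/3)
= (2.79^3 + 1.56^3 + 1.2^3 + 1.34^3 + 1.95^3)^(1/3) ≈ (21.7176 + 3.7964 + 1.728 + 2.4061 + 7.4149)^(1/3) = (37.063)^(1/3) ≈ 3.3341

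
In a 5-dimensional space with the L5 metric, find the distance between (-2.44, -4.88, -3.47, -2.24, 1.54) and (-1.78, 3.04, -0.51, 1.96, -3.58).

(Σ|x_i - y_i|^5)^(1/5) = (|-2.44 - (-1.78)|^5 + |-4.88 - 3.04|^5 + |-3.47 - (-0.51)|^5 + |-2.24 - 1.96|^5 + |1.54 - (-3.58)|^5)^(1/5)
= (0.66^5 + 7.92^5 + 2.96^5 + 4.2^5 + 5.12^5)^(1/5) ≈ (0.1252 + 31162.042 + 227.2263 + 1306.9123 + 3518.4372)^(1/5) = (36214.743)^(1/5) ≈ 8.1616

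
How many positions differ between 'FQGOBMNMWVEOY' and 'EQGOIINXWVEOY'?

Differing positions: 1, 5, 6, 8. Hamming distance = 4.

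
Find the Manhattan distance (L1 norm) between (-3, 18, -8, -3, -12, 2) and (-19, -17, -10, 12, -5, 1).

Σ|x_i - y_i| = |-3 - (-19)| + |18 - (-17)| + |-8 - (-10)| + |-3 - 12| + |-12 - (-5)| + |2 - 1| = 16 + 35 + 2 + 15 + 7 + 1 = 76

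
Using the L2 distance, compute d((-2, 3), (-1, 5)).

(Σ|x_i - y_i|^2)^(1/2) = (|-2 - (-1)|^2 + |3 - 5|^2)^(1/2)
= (1^2 + 2^2)^(1/2) = (1 + 4)^(1/2) = (5)^(1/2) ≈ 2.2361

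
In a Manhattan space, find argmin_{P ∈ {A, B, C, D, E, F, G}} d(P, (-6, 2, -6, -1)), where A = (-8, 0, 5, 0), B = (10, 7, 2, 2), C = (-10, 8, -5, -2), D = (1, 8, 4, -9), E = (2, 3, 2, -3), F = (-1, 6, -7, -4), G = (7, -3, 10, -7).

Distances: d(A) = 16, d(B) = 32, d(C) = 12, d(D) = 31, d(E) = 19, d(F) = 13, d(G) = 40. Nearest: C = (-10, 8, -5, -2) with distance 12.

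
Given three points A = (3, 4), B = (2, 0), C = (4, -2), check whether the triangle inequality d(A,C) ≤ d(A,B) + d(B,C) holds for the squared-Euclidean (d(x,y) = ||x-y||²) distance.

d(A,B) = 1² + 4² = 17, d(B,C) = 2² + 2² = 8, d(A,C) = 1² + 6² = 37.
d(A,C) = 37 > 17 + 8 = 25. Triangle inequality is VIOLATED. (Squared-Euclidean is not a metric — this is a counterexample.)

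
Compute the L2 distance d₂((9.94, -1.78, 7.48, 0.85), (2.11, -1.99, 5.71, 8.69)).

√(Σ(x_i - y_i)²) = √((9.94 - 2.11)² + (-1.78 - (-1.99))² + (7.48 - 5.71)² + (0.85 - 8.69)²)
= √(7.83² + 0.21² + 1.77² + (-7.84)²) = √(61.3089 + 0.0441 + 3.1329 + 61.4656) = √125.9515 ≈ 11.2228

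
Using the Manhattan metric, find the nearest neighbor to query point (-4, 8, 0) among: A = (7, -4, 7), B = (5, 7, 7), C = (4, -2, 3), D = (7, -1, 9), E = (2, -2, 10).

Distances: d(A) = 30, d(B) = 17, d(C) = 21, d(D) = 29, d(E) = 26. Nearest: B = (5, 7, 7) with distance 17.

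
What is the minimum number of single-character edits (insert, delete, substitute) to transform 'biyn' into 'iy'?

Let D[i][j] be the edit distance between the first i characters of 'biyn' and the first j characters of 'iy', with D[i][0] = i, D[0][j] = j, and D[i][j] = D[i-1][j-1] if the characters match, else 1 + min(D[i-1][j], D[i][j-1], D[i-1][j-1]). Filling the table (rows: prefixes of 'biyn', columns: prefixes of 'iy'):
     ε  i  y
  ε  0  1  2
  b  1  1  2
  i  2  1  2
  y  3  2  1
  n  4  3  2
The bottom-right entry gives D[4][2] = 2, so no sequence of fewer than 2 edits works. Backtracking through the table gives one optimal edit sequence (2 edits):
  biyn → iyn (del b @1)
  iyn → iy (del n @3)
Edit distance = 2.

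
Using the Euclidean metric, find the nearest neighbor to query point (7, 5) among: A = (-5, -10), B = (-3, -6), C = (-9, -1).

Distances: d(A) ≈ 19.2094, d(B) ≈ 14.8661, d(C) ≈ 17.088. Nearest: B = (-3, -6) with distance 14.8661.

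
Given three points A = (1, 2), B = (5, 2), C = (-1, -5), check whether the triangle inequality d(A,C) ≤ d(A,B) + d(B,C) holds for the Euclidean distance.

d(A,B) = √(4² + 0²) = √16 = 4, d(B,C) = √(6² + 7²) = √85 ≈ 9.2195, d(A,C) = √(2² + 7²) = √53 ≈ 7.2801.
d(A,C) ≈ 7.2801 ≤ 4 + 9.2195 = 13.2195. Triangle inequality is satisfied.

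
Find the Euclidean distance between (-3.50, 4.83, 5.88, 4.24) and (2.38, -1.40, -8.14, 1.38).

√(Σ(x_i - y_i)²) = √((-3.5 - 2.38)² + (4.83 - (-1.4))² + (5.88 - (-8.14))² + (4.24 - 1.38)²)
= √((-5.88)² + 6.23² + 14.02² + 2.86²) = √(34.5744 + 38.8129 + 196.5604 + 8.1796) = √278.1273 ≈ 16.6771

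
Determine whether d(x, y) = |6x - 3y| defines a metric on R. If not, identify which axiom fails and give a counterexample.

No. d fails symmetry: d(1, 8) = |6·1 - 3·8| = |-18| = 18, but d(8, 1) = |6·8 - 3·1| = |45| = 45. Since 18 ≠ 45, d(x,y) ≠ d(y,x) in general.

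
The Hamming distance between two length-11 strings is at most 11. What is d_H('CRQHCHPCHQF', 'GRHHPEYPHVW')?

Differing positions: 1, 3, 5, 6, 7, 8, 10, 11. Hamming distance = 8. The maximum possible Hamming distance for length-11 strings is 11, so d_H/11 = 8/11 ≈ 0.7273.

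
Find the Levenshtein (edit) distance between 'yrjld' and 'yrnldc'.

Let D[i][j] be the edit distance between the first i characters of 'yrjld' and the first j characters of 'yrnldc', with D[i][0] = i, D[0][j] = j, and D[i][j] = D[i-1][j-1] if the characters match, else 1 + min(D[i-1][j], D[i][j-1], D[i-1][j-1]). Filling the table (rows: prefixes of 'yrjld', columns: prefixes of 'yrnldc'):
     ε  y  r  n  l  d  c
  ε  0  1  2  3  4  5  6
  y  1  0  1  2  3  4  5
  r  2  1  0  1  2  3  4
  j  3  2  1  1  2  3  4
  l  4  3  2  2  1  2  3
  d  5  4  3  3  2  1  2
The bottom-right entry gives D[5][6] = 2, so no sequence of fewer than 2 edits works. Backtracking through the table gives one optimal edit sequence (2 edits):
  yrjld → yrnld (sub j→n @3)
  yrnld → yrnldc (ins c @6)
Edit distance = 2.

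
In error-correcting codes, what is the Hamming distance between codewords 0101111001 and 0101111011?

Differing positions: 9. Hamming distance = 1.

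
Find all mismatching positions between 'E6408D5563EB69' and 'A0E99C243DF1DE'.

Differing positions: 1, 2, 3, 4, 5, 6, 7, 8, 9, 10, 11, 12, 13, 14. Hamming distance = 14.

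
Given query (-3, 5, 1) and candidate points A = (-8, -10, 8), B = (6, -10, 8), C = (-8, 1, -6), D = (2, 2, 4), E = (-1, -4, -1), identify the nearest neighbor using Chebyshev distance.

Distances: d(A) = 15, d(B) = 15, d(C) = 7, d(D) = 5, d(E) = 9. Nearest: D = (2, 2, 4) with distance 5.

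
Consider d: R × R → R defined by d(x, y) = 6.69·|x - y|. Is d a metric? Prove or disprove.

Yes. Since |x - y| is a metric on R and 6.69 > 0, the positive scalar multiple 6.69·|x - y| is also a metric: scaling by a positive constant preserves non-negativity, identity (d=0 ⟺ |x-y|=0 ⟺ x=y), symmetry, and the triangle inequality.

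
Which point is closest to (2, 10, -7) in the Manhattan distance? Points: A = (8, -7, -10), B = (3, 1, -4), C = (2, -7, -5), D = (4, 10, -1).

Distances: d(A) = 26, d(B) = 13, d(C) = 19, d(D) = 8. Nearest: D = (4, 10, -1) with distance 8.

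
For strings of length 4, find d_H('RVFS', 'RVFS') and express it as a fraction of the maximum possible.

Differing positions: none. Hamming distance = 0. The maximum possible Hamming distance for length-4 strings is 4, so d_H/4 = 0/4 = 0.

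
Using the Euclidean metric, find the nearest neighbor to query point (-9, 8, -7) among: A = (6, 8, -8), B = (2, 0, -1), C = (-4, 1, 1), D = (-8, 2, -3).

Distances: d(A) ≈ 15.0333, d(B) ≈ 14.8661, d(C) ≈ 11.7473, d(D) ≈ 7.2801. Nearest: D = (-8, 2, -3) with distance 7.2801.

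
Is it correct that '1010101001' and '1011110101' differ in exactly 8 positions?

Differing positions: 4, 6, 7, 8. Hamming distance = 4, so the claim that d_H = 8 is false.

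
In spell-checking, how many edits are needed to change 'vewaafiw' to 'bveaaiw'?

Let D[i][j] be the edit distance between the first i characters of 'vewaafiw' and the first j characters of 'bveaaiw', with D[i][0] = i, D[0][j] = j, and D[i][j] = D[i-1][j-1] if the characters match, else 1 + min(D[i-1][j], D[i][j-1], D[i-1][j-1]). Filling the table (rows: prefixes of 'vewaafiw', columns: prefixes of 'bveaaiw'):
     ε  b  v  e  a  a  i  w
  ε  0  1  2  3  4  5  6  7
  v  1  1  1  2  3  4  5  6
  e  2  2  2  1  2  3  4  5
  w  3  3  3  2  2  3  4  4
  a  4  4  4  3  2  2  3  4
  a  5  5  5  4  3  2  3  4
  f  6  6  6  5  4  3  3  4
  i  7  7  7  6  5  4  3  4
  w  8  8  8  7  6  5  4  3
The bottom-right entry gives D[8][7] = 3, so no sequence of fewer than 3 edits works. Backtracking through the table gives one optimal edit sequence (3 edits):
  vewaafiw → bvewaafiw (ins b @1)
  bvewaafiw → bveaafiw (del w @4)
  bveaafiw → bveaaiw (del f @6)
Edit distance = 3.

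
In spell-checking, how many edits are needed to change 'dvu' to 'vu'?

Let D[i][j] be the edit distance between the first i characters of 'dvu' and the first j characters of 'vu', with D[i][0] = i, D[0][j] = j, and D[i][j] = D[i-1][j-1] if the characters match, else 1 + min(D[i-1][j], D[i][j-1], D[i-1][j-1]). Filling the table (rows: prefixes of 'dvu', columns: prefixes of 'vu'):
     ε  v  u
  ε  0  1  2
  d  1  1  2
  v  2  1  2
  u  3  2  1
The bottom-right entry gives D[3][2] = 1, so no sequence of fewer than 1 edit works. Backtracking through the table gives one optimal edit sequence (1 edit):
  dvu → vu (del d @1)
Edit distance = 1.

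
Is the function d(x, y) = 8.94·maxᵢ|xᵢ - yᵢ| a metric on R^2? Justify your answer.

Yes. The L∞ (Chebyshev) norm induces a metric on R^2, and multiplying a metric by a positive constant 8.94 > 0 preserves all four axioms: non-negativity (8.94·||x-y|| ≥ 0), identity (8.94·||x-y|| = 0 ⟺ ||x-y|| = 0 ⟺ x = y), symmetry (||x-y|| = ||y-x||), and the triangle inequality (8.94·||x-z|| ≤ 8.94·||x-y|| + 8.94·||y-z||). So d is a metric.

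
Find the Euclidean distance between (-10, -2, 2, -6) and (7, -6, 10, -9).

√(Σ(x_i - y_i)²) = √((-10 - 7)² + (-2 - (-6))² + (2 - 10)² + (-6 - (-9))²)
= √((-17)² + 4² + (-8)² + 3²) = √(289 + 16 + 64 + 9) = √378 ≈ 19.4422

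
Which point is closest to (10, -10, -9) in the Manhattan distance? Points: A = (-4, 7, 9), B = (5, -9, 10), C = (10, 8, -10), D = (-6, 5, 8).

Distances: d(A) = 49, d(B) = 25, d(C) = 19, d(D) = 48. Nearest: C = (10, 8, -10) with distance 19.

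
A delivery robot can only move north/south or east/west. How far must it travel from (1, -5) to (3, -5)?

Σ|x_i - y_i| = |1 - 3| + |-5 - (-5)| = 2 + 0 = 2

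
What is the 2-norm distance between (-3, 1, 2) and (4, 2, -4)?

(Σ|x_i - y_i|^2)^(1/2) = (|-3 - 4|^2 + |1 - 2|^2 + |2 - (-4)|^2)^(1/2)
= (7^2 + 1^2 + 6^2)^(1/2) = (49 + 1 + 36)^(1/2) = (86)^(1/2) ≈ 9.2736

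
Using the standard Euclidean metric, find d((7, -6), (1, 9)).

√(Σ(x_i - y_i)²) = √((7 - 1)² + (-6 - 9)²)
= √(6² + (-15)²) = √(36 + 225) = √261 ≈ 16.1555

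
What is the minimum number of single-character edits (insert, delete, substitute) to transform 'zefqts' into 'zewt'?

Let D[i][j] be the edit distance between the first i characters of 'zefqts' and the first j characters of 'zewt', with D[i][0] = i, D[0][j] = j, and D[i][j] = D[i-1][j-1] if the characters match, else 1 + min(D[i-1][j], D[i][j-1], D[i-1][j-1]). Filling the table (rows: prefixes of 'zefqts', columns: prefixes of 'zewt'):
     ε  z  e  w  t
  ε  0  1  2  3  4
  z  1  0  1  2  3
  e  2  1  0  1  2
  f  3  2  1  1  2
  q  4  3  2  2  2
  t  5  4  3  3  2
  s  6  5  4  4  3
The bottom-right entry gives D[6][4] = 3, so no sequence of fewer than 3 edits works. Backtracking through the table gives one optimal edit sequence (3 edits):
  zefqts → zeqts (del f @3)
  zeqts → zewts (sub q→w @3)
  zewts → zewt (del s @5)
Edit distance = 3.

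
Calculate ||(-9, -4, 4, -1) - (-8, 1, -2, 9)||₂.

√(Σ(x_i - y_i)²) = √((-9 - (-8))² + (-4 - 1)² + (4 - (-2))² + (-1 - 9)²)
= √((-1)² + (-5)² + 6² + (-10)²) = √(1 + 25 + 36 + 100) = √162 ≈ 12.7279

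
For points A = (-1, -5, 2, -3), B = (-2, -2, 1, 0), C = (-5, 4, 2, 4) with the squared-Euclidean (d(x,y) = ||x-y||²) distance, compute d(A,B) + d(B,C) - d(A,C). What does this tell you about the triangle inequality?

d(A,B) = 1² + 3² + 1² + 3² = 20, d(B,C) = 3² + 6² + 1² + 4² = 62, d(A,C) = 4² + 9² + 0² + 7² = 146.
d(A,B) + d(B,C) - d(A,C) = 20 + 62 - 146 = 82 - 146 = -64. This is < 0, so the triangle inequality FAILS for these points (squared-Euclidean is not a metric).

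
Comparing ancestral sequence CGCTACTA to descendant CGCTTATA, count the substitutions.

Differing positions: 5, 6. Hamming distance = 2.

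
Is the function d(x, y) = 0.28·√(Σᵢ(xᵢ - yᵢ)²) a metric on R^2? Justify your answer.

Yes. The L2 (Euclidean) norm induces a metric on R^2, and multiplying a metric by a positive constant 0.28 > 0 preserves all four axioms: non-negativity (0.28·||x-y|| ≥ 0), identity (0.28·||x-y|| = 0 ⟺ ||x-y|| = 0 ⟺ x = y), symmetry (||x-y|| = ||y-x||), and the triangle inequality (0.28·||x-z|| ≤ 0.28·||x-y|| + 0.28·||y-z||). So d is a metric.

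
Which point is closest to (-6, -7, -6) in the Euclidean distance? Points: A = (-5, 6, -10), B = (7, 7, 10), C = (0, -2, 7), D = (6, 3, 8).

Distances: d(A) ≈ 13.6382, d(B) ≈ 24.9199, d(C) ≈ 15.1658, d(D) ≈ 20.9762. Nearest: A = (-5, 6, -10) with distance 13.6382.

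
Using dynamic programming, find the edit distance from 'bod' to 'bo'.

Let D[i][j] be the edit distance between the first i characters of 'bod' and the first j characters of 'bo', with D[i][0] = i, D[0][j] = j, and D[i][j] = D[i-1][j-1] if the characters match, else 1 + min(D[i-1][j], D[i][j-1], D[i-1][j-1]). Filling the table (rows: prefixes of 'bod', columns: prefixes of 'bo'):
     ε  b  o
  ε  0  1  2
  b  1  0  1
  o  2  1  0
  d  3  2  1
The bottom-right entry gives D[3][2] = 1, so no sequence of fewer than 1 edit works. Backtracking through the table gives one optimal edit sequence (1 edit):
  bod → bo (del d @3)
Edit distance = 1.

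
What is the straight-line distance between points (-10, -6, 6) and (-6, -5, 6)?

√(Σ(x_i - y_i)²) = √((-10 - (-6))² + (-6 - (-5))² + (6 - 6)²)
= √((-4)² + (-1)² + 0²) = √(16 + 1 + 0) = √17 ≈ 4.1231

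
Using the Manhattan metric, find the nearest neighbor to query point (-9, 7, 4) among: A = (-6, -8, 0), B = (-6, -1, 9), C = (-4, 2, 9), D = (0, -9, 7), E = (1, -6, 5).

Distances: d(A) = 22, d(B) = 16, d(C) = 15, d(D) = 28, d(E) = 24. Nearest: C = (-4, 2, 9) with distance 15.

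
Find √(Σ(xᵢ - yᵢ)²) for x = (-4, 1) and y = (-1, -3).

√(Σ(x_i - y_i)²) = √((-4 - (-1))² + (1 - (-3))²)
= √((-3)² + 4²) = √(9 + 16) = √25 = 5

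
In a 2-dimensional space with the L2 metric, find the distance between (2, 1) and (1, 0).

(Σ|x_i - y_i|^2)^(1/2) = (|2 - 1|^2 + |1 - 0|^2)^(1/2)
= (1^2 + 1^2)^(1/2) = (1 + 1)^(1/2) = (2)^(1/2) ≈ 1.4142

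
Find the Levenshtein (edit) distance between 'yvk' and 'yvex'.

Let D[i][j] be the edit distance between the first i characters of 'yvk' and the first j characters of 'yvex', with D[i][0] = i, D[0][j] = j, and D[i][j] = D[i-1][j-1] if the characters match, else 1 + min(D[i-1][j], D[i][j-1], D[i-1][j-1]). Filling the table (rows: prefixes of 'yvk', columns: prefixes of 'yvex'):
     ε  y  v  e  x
  ε  0  1  2  3  4
  y  1  0  1  2  3
  v  2  1  0  1  2
  k  3  2  1  1  2
The bottom-right entry gives D[3][4] = 2, so no sequence of fewer than 2 edits works. Backtracking through the table gives one optimal edit sequence (2 edits):
  yvk → yvek (ins e @3)
  yvek → yvex (sub k→x @4)
Edit distance = 2.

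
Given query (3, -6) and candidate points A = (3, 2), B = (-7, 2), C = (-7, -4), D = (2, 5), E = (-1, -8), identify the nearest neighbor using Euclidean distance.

Distances: d(A) = 8, d(B) ≈ 12.8062, d(C) ≈ 10.198, d(D) ≈ 11.0454, d(E) ≈ 4.4721. Nearest: E = (-1, -8) with distance 4.4721.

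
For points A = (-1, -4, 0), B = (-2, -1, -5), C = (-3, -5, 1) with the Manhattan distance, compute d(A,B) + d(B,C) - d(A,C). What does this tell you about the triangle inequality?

d(A,B) = 1 + 3 + 5 = 9, d(B,C) = 1 + 4 + 6 = 11, d(A,C) = 2 + 1 + 1 = 4.
d(A,B) + d(B,C) - d(A,C) = 9 + 11 - 4 = 20 - 4 = 16. This is ≥ 0, so the triangle inequality holds for these points.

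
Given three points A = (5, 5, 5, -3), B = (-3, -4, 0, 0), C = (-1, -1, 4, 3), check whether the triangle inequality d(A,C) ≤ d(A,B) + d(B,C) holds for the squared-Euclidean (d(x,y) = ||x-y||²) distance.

d(A,B) = 8² + 9² + 5² + 3² = 179, d(B,C) = 2² + 3² + 4² + 3² = 38, d(A,C) = 6² + 6² + 1² + 6² = 109.
d(A,C) = 109 ≤ 179 + 38 = 217. Triangle inequality is satisfied.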